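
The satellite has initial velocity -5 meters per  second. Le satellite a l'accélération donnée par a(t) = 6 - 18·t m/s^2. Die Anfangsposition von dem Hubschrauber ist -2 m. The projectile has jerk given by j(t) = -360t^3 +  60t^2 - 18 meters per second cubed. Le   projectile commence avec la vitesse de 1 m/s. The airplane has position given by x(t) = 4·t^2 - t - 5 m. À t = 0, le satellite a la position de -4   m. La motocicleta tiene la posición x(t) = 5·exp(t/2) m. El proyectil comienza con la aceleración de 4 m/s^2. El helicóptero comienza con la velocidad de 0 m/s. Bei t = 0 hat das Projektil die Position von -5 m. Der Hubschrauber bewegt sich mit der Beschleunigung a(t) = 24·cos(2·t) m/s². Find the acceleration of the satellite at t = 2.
From the given acceleration equation a(t) = 6 - 18·t, we substitute t = 2 to get a = -30.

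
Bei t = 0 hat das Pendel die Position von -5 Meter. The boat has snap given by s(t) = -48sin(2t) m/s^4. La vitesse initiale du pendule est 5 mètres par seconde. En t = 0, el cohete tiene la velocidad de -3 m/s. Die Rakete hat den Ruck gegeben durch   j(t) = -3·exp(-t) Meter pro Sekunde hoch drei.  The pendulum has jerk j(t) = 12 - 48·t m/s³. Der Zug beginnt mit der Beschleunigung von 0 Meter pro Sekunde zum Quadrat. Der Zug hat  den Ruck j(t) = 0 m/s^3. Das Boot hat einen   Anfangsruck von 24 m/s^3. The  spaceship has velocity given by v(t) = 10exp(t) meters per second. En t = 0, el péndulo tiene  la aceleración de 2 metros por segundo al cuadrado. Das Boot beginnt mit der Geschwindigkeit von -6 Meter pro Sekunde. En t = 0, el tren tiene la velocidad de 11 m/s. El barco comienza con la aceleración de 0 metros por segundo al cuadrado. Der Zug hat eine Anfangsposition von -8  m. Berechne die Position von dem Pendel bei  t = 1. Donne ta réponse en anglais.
To solve this, we need to take 3 antiderivatives of our jerk equation j(t) = 12 - 48·t. Finding the integral of j(t) and using a(0) = 2: a(t) = -24·t^2 + 12·t + 2. The antiderivative of acceleration, with v(0) = 5, gives velocity: v(t) = -8·t^3 + 6·t^2 + 2·t + 5. Taking ∫v(t)dt and applying x(0) = -5, we find x(t) = -2·t^4 + 2·t^3 + t^2 + 5·t - 5. Using x(t) = -2·t^4 + 2·t^3 + t^2 + 5·t - 5 and substituting t = 1, we find x = 1.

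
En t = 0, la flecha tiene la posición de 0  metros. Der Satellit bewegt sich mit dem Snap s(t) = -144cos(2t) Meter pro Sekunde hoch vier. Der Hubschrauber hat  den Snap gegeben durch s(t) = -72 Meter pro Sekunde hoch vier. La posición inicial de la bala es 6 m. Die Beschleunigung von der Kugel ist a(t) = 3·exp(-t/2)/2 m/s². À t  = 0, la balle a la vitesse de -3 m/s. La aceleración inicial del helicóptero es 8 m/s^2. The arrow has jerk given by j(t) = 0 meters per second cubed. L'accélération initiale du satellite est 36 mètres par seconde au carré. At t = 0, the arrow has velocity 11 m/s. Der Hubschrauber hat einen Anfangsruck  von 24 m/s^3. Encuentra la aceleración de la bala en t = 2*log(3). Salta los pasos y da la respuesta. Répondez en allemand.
Die Beschleunigung bei t = 2*log(3) ist a = 1/2.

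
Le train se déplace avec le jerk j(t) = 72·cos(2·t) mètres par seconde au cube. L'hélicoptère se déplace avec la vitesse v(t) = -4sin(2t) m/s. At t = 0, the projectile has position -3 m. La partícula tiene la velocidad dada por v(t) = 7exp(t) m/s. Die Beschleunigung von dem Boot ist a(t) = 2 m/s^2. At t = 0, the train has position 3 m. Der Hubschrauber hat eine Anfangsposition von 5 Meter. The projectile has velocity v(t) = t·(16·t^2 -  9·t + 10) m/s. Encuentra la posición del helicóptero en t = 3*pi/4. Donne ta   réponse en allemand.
Ausgehend von der Geschwindigkeit v(t) = -4·sin(2·t), nehmen wir 1 Integral. Die Stammfunktion von der Geschwindigkeit ist die Position. Mit x(0) = 5 erhalten wir x(t) = 2·cos(2·t) + 3. Wir haben die Position x(t) = 2·cos(2·t) + 3. Durch Einsetzen von t = 3*pi/4: x(3*pi/4) = 3.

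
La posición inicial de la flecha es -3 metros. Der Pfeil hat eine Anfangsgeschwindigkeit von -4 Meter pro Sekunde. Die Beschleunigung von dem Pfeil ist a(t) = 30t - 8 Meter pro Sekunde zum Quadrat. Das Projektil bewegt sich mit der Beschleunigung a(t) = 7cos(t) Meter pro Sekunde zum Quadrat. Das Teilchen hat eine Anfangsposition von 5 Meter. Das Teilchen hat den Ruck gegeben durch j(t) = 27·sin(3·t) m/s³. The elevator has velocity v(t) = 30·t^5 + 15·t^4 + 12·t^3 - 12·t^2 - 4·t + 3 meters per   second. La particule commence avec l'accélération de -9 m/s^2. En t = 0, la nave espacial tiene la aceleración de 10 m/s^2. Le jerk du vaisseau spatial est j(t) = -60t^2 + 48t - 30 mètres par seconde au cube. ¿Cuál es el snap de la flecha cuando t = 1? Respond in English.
Starting from acceleration a(t) = 30·t - 8, we take 2 derivatives. The derivative of acceleration gives jerk: j(t) = 30. Differentiating jerk, we get snap: s(t) = 0. Using s(t) = 0 and substituting t = 1, we find s = 0.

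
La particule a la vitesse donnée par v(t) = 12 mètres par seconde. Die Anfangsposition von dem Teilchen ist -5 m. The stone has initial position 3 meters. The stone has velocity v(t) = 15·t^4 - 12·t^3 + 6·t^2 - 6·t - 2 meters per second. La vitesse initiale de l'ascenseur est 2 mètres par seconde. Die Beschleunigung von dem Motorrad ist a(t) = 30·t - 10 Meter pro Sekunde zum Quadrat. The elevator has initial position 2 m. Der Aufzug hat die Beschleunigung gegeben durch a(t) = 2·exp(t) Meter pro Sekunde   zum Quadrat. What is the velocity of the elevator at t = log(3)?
We must find the antiderivative of our acceleration equation a(t) = 2·exp(t) 1 time. The antiderivative of acceleration, with v(0) = 2, gives velocity: v(t) = 2·exp(t). We have velocity v(t) = 2·exp(t). Substituting t = log(3): v(log(3)) = 6.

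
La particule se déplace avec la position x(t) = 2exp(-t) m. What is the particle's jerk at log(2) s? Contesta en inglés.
We must differentiate our position equation x(t) = 2·exp(-t) 3 times. Differentiating position, we get velocity: v(t) = -2·exp(-t). Taking d/dt of v(t), we find a(t) = 2·exp(-t). Differentiating acceleration, we get jerk: j(t) = -2·exp(-t). From the given jerk equation j(t) = -2·exp(-t), we substitute t = log(2) to get j = -1.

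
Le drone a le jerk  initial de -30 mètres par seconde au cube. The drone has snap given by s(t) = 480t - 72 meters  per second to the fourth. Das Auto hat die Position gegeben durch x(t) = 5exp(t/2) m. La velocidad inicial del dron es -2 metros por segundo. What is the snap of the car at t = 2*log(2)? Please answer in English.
To solve this, we need to take 4 derivatives of our position equation x(t) = 5·exp(t/2). Differentiating position, we get velocity: v(t) = 5·exp(t/2)/2. Differentiating velocity, we get acceleration: a(t) = 5·exp(t/2)/4. The derivative of acceleration gives jerk: j(t) = 5·exp(t/2)/8. Differentiating jerk, we get snap: s(t) = 5·exp(t/2)/16. Using s(t) = 5·exp(t/2)/16 and substituting t = 2*log(2), we find s = 5/8.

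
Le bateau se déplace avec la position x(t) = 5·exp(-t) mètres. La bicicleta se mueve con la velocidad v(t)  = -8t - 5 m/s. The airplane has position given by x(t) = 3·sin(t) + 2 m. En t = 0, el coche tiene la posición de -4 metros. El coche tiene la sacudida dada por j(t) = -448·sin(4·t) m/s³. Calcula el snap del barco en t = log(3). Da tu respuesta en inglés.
We must differentiate our position equation x(t) = 5·exp(-t) 4 times. The derivative of position gives velocity: v(t) = -5·exp(-t). The derivative of velocity gives acceleration: a(t) = 5·exp(-t). Differentiating acceleration, we get jerk: j(t) = -5·exp(-t). The derivative of jerk gives snap: s(t) = 5·exp(-t). We have snap s(t) = 5·exp(-t). Substituting t = log(3): s(log(3)) = 5/3.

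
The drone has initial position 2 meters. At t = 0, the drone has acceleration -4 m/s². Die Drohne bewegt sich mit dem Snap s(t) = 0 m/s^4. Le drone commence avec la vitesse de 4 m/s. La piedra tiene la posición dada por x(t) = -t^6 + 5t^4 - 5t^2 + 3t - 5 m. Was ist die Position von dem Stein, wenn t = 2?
Aus der Gleichung für die Position x(t) = -t^6 + 5·t^4 - 5·t^2 + 3·t - 5, setzen wir t = 2 ein und erhalten x = -3.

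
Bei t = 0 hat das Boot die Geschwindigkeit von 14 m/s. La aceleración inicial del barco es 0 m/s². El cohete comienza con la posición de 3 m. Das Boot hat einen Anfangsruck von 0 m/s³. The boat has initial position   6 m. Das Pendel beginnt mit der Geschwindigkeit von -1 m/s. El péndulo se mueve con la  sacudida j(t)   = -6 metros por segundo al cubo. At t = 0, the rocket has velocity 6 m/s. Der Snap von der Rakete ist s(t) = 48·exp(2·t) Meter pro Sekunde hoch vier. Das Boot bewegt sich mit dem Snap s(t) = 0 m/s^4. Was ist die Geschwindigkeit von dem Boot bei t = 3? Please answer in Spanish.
Para resolver esto, necesitamos tomar 3 antiderivadas de nuestra ecuación del snap s(t) = 0. La antiderivada del snap, con j(0) = 0, da la sacudida: j(t) = 0. Tomando ∫j(t)dt y aplicando a(0) = 0, encontramos a(t) = 0. Integrando la aceleración y usando la condición inicial v(0) = 14, obtenemos v(t) = 14. Tenemos la velocidad v(t) = 14. Sustituyendo t = 3: v(3) = 14.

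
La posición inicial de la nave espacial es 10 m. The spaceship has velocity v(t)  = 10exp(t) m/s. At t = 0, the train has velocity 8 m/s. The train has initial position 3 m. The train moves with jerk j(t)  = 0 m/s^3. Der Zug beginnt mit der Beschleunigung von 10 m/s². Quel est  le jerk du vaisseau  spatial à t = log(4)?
En partant de la vitesse v(t) = 10·exp(t), nous prenons 2 dérivées. En dérivant la vitesse, nous obtenons l'accélération: a(t) = 10·exp(t). En dérivant l'accélération, nous obtenons le jerk: j(t) = 10·exp(t). Nous avons le jerk j(t) = 10·exp(t). En substituant t = log(4): j(log(4)) = 40.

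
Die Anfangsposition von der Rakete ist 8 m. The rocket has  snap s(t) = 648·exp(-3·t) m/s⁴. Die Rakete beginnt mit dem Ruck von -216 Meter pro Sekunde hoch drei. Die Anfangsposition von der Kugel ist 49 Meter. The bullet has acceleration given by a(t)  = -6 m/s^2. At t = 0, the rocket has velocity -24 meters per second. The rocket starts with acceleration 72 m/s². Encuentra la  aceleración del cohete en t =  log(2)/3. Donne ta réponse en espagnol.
Debemos encontrar la antiderivada de nuestra ecuación del snap s(t) = 648·exp(-3·t) 2 veces. Tomando ∫s(t)dt y aplicando j(0) = -216, encontramos j(t) = -216·exp(-3·t). Integrando la sacudida y usando la condición inicial a(0) = 72, obtenemos a(t) = 72·exp(-3·t). De la ecuación de la aceleración a(t) = 72·exp(-3·t), sustituimos t = log(2)/3 para obtener a = 36.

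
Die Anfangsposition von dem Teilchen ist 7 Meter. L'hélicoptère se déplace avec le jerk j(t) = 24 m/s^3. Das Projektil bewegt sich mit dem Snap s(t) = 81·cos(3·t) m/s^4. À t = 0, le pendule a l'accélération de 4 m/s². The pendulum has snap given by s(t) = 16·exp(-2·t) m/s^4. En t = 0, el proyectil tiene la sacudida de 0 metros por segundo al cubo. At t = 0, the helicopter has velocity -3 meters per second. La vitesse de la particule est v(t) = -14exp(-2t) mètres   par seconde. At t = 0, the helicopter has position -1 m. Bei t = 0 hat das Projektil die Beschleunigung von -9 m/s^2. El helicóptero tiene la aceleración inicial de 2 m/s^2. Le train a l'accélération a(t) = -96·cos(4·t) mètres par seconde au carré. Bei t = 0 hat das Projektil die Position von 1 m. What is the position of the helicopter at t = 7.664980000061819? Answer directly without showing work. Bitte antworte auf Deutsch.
x(7.664980000061819) = 1836.08609644754.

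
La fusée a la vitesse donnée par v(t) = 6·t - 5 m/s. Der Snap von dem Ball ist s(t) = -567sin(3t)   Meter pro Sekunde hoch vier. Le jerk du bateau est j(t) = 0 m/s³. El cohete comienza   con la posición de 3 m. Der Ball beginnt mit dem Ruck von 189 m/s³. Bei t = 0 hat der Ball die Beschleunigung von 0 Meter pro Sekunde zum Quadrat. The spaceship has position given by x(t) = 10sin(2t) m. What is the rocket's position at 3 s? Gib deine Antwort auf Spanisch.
Debemos encontrar la integral de nuestra ecuación de la velocidad v(t) = 6·t - 5 1 vez. La integral de la velocidad, con x(0) = 3, da la posición: x(t) = 3·t^2 - 5·t + 3. Tenemos la posición x(t) = 3·t^2 - 5·t + 3. Sustituyendo t = 3: x(3) = 15.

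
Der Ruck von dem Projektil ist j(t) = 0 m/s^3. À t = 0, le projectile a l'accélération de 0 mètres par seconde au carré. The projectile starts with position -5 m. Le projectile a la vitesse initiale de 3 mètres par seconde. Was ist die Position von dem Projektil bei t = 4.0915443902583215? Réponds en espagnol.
Para resolver esto, necesitamos tomar 3 antiderivadas de nuestra ecuación de la sacudida j(t) = 0. La integral de la sacudida es la aceleración. Usando a(0) = 0, obtenemos a(t) = 0. La integral de la aceleración, con v(0) = 3, da la velocidad: v(t) = 3. La antiderivada de la velocidad es la posición. Usando x(0) = -5, obtenemos x(t) = 3·t - 5. Usando x(t) = 3·t - 5 y sustituyendo t = 4.0915443902583215, encontramos x = 7.27463317077497.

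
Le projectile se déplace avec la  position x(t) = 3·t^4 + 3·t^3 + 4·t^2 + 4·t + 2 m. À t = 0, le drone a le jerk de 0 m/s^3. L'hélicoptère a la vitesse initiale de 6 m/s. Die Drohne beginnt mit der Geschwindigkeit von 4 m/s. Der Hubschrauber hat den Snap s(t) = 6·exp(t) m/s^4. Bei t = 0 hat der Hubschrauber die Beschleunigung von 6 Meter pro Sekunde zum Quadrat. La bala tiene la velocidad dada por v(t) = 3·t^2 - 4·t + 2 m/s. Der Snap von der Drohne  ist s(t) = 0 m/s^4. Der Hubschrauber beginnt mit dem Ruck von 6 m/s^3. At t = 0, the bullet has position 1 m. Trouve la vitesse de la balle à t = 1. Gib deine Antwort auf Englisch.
We have velocity v(t) = 3·t^2 - 4·t + 2. Substituting t = 1: v(1) = 1.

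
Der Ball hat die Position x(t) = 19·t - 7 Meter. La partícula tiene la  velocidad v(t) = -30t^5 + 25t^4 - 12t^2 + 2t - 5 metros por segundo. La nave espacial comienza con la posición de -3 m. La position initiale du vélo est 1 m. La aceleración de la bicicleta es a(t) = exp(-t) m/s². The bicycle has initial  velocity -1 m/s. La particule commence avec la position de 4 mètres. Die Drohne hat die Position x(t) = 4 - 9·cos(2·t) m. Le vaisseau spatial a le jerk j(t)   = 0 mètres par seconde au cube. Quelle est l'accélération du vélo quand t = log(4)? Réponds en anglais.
Using a(t) = exp(-t) and substituting t = log(4), we find a = 1/4.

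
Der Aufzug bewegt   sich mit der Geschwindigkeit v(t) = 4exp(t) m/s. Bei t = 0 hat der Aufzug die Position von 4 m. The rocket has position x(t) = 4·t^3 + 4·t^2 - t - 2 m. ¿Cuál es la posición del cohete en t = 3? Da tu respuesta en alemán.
Wir haben die Position x(t) = 4·t^3 + 4·t^2 - t - 2. Durch Einsetzen von t = 3: x(3) = 139.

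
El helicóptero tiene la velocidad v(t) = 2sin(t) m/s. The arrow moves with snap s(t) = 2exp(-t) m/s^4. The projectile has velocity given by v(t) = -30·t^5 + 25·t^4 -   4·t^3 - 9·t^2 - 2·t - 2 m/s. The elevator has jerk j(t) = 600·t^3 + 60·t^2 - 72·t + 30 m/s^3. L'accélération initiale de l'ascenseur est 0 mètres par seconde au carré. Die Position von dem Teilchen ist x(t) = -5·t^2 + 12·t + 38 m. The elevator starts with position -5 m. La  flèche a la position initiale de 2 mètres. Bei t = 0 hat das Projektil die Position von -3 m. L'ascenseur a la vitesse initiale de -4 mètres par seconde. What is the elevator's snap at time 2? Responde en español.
Para resolver esto, necesitamos tomar 1 derivada de nuestra ecuación de la sacudida j(t) = 600·t^3 + 60·t^2 - 72·t + 30. Derivando la sacudida, obtenemos el snap: s(t) = 1800·t^2 + 120·t - 72. Usando s(t) = 1800·t^2 + 120·t - 72 y sustituyendo t = 2, encontramos s = 7368.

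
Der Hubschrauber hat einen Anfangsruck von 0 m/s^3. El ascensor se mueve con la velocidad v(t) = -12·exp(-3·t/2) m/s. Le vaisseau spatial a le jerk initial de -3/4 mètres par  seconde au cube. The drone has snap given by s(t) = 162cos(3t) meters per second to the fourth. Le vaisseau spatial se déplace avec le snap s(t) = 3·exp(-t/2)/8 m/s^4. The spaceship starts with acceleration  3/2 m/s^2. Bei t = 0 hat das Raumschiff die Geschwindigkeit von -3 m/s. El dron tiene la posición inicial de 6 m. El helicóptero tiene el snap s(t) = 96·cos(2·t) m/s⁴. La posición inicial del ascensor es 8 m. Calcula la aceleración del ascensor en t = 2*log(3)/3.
Debemos derivar nuestra ecuación de la velocidad v(t) = -12·exp(-3·t/2) 1 vez. Tomando d/dt de v(t), encontramos a(t) = 18·exp(-3·t/2). De la ecuación de la aceleración a(t) = 18·exp(-3·t/2), sustituimos t = 2*log(3)/3 para obtener a = 6.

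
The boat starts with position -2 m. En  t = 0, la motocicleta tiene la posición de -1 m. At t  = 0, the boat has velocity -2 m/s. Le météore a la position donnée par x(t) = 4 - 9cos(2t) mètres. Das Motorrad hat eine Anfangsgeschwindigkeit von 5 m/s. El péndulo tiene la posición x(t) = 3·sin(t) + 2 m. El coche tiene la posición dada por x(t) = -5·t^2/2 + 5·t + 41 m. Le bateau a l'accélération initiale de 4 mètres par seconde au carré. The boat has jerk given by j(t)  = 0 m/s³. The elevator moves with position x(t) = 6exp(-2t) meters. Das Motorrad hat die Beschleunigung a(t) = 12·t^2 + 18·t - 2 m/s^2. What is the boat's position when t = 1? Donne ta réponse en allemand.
Wir müssen unsere Gleichung für den Ruck j(t) = 0 3-mal integrieren. Das Integral von dem Ruck ist die Beschleunigung. Mit a(0) = 4 erhalten wir a(t) = 4. Durch Integration von der Beschleunigung und Verwendung der Anfangsbedingung v(0) = -2, erhalten wir v(t) = 4·t - 2. Das Integral von der Geschwindigkeit, mit x(0) = -2, ergibt die Position: x(t) = 2·t^2 - 2·t - 2. Aus der Gleichung für die Position x(t) = 2·t^2 - 2·t - 2, setzen wir t = 1 ein und erhalten x = -2.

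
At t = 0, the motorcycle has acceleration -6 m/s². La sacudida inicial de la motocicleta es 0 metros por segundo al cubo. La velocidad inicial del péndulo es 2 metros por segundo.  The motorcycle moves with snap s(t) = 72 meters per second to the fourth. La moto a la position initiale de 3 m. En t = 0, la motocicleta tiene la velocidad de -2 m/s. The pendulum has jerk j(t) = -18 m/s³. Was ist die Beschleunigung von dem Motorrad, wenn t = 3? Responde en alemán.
Wir müssen unsere Gleichung für den Snap s(t) = 72 2-mal integrieren. Durch Integration von dem Snap und Verwendung der Anfangsbedingung j(0) = 0, erhalten wir j(t) = 72·t. Durch Integration von dem Ruck und Verwendung der Anfangsbedingung a(0) = -6, erhalten wir a(t) = 36·t^2 - 6. Wir haben die Beschleunigung a(t) = 36·t^2 - 6. Durch Einsetzen von t = 3: a(3) = 318.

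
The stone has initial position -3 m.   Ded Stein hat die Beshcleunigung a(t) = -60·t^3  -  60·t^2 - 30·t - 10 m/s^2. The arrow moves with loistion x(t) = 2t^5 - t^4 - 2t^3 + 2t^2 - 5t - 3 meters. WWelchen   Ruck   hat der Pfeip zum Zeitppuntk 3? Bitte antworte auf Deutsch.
Ausgehend von der Position x(t) = 2·t^5 - t^4 - 2·t^3 + 2·t^2 - 5·t - 3, nehmen wir 3 Ableitungen. Die Ableitung von der Position ergibt die Geschwindigkeit: v(t) = 10·t^4 - 4·t^3 - 6·t^2 + 4·t - 5. Mit d/dt von v(t) finden wir a(t) = 40·t^3 - 12·t^2 - 12·t + 4. Die Ableitung von der Beschleunigung ergibt den Ruck: j(t) = 120·t^2 - 24·t - 12. Aus der Gleichung für den Ruck j(t) = 120·t^2 - 24·t - 12, setzen wir t = 3 ein und erhalten j = 996.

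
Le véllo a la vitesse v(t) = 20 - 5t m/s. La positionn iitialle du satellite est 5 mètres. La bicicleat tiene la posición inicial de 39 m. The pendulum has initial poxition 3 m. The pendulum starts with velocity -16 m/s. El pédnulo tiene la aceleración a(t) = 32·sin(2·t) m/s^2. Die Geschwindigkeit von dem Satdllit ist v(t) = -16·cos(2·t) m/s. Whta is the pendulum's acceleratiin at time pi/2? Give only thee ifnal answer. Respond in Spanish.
a(pi/2) = 0.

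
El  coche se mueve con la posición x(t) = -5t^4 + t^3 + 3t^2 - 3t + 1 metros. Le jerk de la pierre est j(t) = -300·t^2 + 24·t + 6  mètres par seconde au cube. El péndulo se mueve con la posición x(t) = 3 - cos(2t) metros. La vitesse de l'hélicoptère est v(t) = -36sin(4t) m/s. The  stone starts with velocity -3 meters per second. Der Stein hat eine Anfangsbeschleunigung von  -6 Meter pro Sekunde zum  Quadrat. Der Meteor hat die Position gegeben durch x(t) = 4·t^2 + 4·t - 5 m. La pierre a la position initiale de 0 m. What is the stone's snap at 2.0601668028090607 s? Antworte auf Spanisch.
Para resolver esto, necesitamos tomar 1 derivada de nuestra ecuación de la sacudida j(t) = -300·t^2 + 24·t + 6. Tomando d/dt de j(t), encontramos s(t) = 24 - 600·t. Usando s(t) = 24 - 600·t y sustituyendo t = 2.0601668028090607, encontramos s = -1212.10008168544.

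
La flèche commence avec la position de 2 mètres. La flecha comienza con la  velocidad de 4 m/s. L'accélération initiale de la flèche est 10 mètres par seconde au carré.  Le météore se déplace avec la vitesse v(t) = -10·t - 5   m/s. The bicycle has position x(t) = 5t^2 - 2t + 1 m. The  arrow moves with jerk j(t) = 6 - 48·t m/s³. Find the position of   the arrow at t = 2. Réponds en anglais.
To solve this, we need to take 3 antiderivatives of our jerk equation j(t) = 6 - 48·t. Integrating jerk and using the initial condition a(0) = 10, we get a(t) = -24·t^2 + 6·t + 10. The integral of acceleration, with v(0) = 4, gives velocity: v(t) = -8·t^3 + 3·t^2 + 10·t + 4. Integrating velocity and using the initial condition x(0) = 2, we get x(t) = -2·t^4 + t^3 + 5·t^2 + 4·t + 2. From the given position equation x(t) = -2·t^4 + t^3 + 5·t^2 + 4·t + 2, we substitute t = 2 to get x = 6.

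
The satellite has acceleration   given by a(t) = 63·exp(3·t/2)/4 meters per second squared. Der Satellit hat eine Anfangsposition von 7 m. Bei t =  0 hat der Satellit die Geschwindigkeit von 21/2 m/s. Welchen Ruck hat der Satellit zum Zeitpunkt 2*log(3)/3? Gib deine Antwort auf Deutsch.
Um dies zu lösen, müssen wir 1 Ableitung unserer Gleichung für die Beschleunigung a(t) = 63·exp(3·t/2)/4 nehmen. Die Ableitung von der Beschleunigung ergibt den Ruck: j(t) = 189·exp(3·t/2)/8. Aus der Gleichung für den Ruck j(t) = 189·exp(3·t/2)/8, setzen wir t = 2*log(3)/3 ein und erhalten j = 567/8.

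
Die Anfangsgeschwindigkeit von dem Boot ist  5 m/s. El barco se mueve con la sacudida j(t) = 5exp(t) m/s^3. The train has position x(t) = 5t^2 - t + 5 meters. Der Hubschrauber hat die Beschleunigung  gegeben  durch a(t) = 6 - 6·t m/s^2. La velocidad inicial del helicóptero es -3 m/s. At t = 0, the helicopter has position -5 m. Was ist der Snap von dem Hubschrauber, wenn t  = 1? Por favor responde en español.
Para resolver esto, necesitamos tomar 2 derivadas de nuestra ecuación de la aceleración a(t) = 6 - 6·t. Derivando la aceleración, obtenemos la sacudida: j(t) = -6. La derivada de la sacudida da el snap: s(t) = 0. De la ecuación del snap s(t) = 0, sustituimos t = 1 para obtener s = 0.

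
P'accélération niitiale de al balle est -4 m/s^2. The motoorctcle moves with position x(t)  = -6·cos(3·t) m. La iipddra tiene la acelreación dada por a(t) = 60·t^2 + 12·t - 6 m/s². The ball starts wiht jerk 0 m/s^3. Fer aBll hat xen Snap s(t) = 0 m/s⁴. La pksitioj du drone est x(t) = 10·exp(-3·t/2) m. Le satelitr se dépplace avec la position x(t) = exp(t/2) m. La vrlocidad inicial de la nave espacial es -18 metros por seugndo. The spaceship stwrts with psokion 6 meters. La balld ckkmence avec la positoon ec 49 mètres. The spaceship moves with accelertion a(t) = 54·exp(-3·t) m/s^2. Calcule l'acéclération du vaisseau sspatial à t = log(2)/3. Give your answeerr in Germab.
Mit a(t) = 54·exp(-3·t) und Einsetzen von t = log(2)/3, finden wir a = 27.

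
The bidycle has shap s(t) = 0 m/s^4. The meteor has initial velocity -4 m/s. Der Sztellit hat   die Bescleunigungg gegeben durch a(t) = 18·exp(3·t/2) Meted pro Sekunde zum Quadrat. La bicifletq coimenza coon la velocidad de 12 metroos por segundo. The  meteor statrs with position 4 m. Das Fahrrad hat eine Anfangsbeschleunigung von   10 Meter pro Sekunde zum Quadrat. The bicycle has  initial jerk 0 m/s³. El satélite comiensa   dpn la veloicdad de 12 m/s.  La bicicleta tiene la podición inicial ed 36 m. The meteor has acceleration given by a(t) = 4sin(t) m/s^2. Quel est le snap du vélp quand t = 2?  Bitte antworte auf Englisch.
From the given snap equation s(t) = 0, we substitute t = 2 to get s = 0.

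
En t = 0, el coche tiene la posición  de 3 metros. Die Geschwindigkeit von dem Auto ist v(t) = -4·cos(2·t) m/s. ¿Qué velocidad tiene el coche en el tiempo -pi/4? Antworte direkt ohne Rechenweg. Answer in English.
v(-pi/4) = 0.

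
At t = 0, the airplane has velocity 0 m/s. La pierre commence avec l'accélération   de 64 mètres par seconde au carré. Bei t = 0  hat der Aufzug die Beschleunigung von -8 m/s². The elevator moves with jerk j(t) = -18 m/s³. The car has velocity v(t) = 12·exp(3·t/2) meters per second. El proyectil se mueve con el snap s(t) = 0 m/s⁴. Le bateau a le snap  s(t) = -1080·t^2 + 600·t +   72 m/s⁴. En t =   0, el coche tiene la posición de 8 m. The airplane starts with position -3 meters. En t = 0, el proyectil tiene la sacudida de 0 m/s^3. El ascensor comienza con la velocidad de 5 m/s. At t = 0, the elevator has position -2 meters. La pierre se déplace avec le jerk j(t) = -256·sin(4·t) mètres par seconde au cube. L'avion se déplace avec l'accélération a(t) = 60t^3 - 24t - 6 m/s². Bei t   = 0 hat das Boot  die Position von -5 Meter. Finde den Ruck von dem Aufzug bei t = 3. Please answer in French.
En utilisant j(t) = -18 et en substituant t = 3, nous trouvons j = -18.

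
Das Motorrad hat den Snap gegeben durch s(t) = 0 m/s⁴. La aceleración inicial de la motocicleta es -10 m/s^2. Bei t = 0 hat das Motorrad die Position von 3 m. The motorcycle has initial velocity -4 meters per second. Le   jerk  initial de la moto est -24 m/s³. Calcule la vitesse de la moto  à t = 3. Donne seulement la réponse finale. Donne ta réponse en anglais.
At t = 3, v = -142.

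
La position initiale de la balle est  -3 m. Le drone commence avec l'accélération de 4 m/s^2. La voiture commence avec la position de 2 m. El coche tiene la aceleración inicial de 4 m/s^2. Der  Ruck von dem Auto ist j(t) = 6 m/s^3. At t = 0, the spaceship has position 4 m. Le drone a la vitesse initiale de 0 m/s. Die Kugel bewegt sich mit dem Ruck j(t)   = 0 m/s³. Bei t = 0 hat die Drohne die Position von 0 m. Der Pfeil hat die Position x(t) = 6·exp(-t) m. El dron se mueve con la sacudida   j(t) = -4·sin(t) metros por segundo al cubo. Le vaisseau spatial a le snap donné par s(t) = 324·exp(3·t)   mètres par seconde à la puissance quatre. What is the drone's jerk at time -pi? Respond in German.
Aus der Gleichung für den Ruck j(t) = -4·sin(t), setzen wir t = -pi ein und erhalten j = 0.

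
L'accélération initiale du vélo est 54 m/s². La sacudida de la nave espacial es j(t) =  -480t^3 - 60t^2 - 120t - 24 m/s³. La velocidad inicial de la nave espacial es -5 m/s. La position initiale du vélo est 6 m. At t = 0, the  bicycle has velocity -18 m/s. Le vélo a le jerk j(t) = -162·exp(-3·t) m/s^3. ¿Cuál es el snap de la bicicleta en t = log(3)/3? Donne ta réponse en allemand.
Um dies zu lösen, müssen wir 1 Ableitung unserer Gleichung für den Ruck j(t) = -162·exp(-3·t) nehmen. Durch Ableiten von dem Ruck erhalten wir den Snap: s(t) = 486·exp(-3·t). Mit s(t) = 486·exp(-3·t) und Einsetzen von t = log(3)/3, finden wir s = 162.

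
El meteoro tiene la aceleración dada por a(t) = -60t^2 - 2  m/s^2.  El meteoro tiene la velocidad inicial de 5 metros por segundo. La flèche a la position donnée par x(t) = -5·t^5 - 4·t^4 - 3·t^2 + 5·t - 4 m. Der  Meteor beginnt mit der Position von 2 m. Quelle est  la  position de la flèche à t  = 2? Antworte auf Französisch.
De l'équation de la position x(t) = -5·t^5 - 4·t^4 - 3·t^2 + 5·t - 4, nous substituons t = 2 pour obtenir x = -230.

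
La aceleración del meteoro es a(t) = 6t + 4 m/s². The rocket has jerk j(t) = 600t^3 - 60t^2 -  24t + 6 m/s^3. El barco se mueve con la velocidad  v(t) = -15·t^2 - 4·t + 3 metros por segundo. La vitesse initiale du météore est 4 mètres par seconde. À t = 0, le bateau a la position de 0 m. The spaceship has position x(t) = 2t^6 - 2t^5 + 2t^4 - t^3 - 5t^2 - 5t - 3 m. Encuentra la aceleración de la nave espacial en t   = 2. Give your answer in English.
To solve this, we need to take 2 derivatives of our position equation x(t) = 2·t^6 - 2·t^5 + 2·t^4 - t^3 - 5·t^2 - 5·t - 3. Differentiating position, we get velocity: v(t) = 12·t^5 - 10·t^4 + 8·t^3 - 3·t^2 - 10·t - 5. The derivative of velocity gives acceleration: a(t) = 60·t^4 - 40·t^3 + 24·t^2 - 6·t - 10. From the given acceleration equation a(t) = 60·t^4 - 40·t^3 + 24·t^2 - 6·t - 10, we substitute t = 2 to get a = 714.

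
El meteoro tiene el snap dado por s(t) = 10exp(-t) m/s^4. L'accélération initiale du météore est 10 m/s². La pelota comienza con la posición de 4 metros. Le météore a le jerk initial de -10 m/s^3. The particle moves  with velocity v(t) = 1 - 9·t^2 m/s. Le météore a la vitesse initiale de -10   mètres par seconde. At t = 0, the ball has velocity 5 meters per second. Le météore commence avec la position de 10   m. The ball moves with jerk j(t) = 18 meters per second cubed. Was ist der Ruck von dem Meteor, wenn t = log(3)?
Ausgehend von dem Snap s(t) = 10·exp(-t), nehmen wir 1 Stammfunktion. Mit ∫s(t)dt und Anwendung von j(0) = -10, finden wir j(t) = -10·exp(-t). Wir haben den Ruck j(t) = -10·exp(-t). Durch Einsetzen von t = log(3): j(log(3)) = -10/3.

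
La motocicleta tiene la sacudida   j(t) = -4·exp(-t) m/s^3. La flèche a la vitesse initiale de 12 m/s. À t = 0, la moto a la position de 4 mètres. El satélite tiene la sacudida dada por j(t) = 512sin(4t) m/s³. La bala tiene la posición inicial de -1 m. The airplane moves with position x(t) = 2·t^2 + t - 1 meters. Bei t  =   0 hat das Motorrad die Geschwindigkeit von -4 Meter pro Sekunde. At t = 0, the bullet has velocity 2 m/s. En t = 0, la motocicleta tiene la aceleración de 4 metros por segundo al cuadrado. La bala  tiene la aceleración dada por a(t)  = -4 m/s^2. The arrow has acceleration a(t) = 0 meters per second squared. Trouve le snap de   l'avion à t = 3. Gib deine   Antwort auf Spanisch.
Para resolver esto, necesitamos tomar 4 derivadas de nuestra ecuación de la posición x(t) = 2·t^2 + t - 1. Derivando la posición, obtenemos la velocidad: v(t) = 4·t + 1. Derivando la velocidad, obtenemos la aceleración: a(t) = 4. Derivando la aceleración, obtenemos la sacudida: j(t) = 0. Derivando la sacudida, obtenemos el snap: s(t) = 0. De la ecuación del snap s(t) = 0, sustituimos t = 3 para obtener s = 0.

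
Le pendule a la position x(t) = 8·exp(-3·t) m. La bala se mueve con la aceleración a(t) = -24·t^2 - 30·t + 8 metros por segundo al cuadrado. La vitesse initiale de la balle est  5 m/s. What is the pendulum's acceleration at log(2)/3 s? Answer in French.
Nous devons dériver notre équation de la position x(t) = 8·exp(-3·t) 2 fois. La dérivée de la position donne la vitesse: v(t) = -24·exp(-3·t). En prenant d/dt de v(t), nous trouvons a(t) = 72·exp(-3·t). Nous avons l'accélération a(t) = 72·exp(-3·t). En substituant t = log(2)/3: a(log(2)/3) = 36.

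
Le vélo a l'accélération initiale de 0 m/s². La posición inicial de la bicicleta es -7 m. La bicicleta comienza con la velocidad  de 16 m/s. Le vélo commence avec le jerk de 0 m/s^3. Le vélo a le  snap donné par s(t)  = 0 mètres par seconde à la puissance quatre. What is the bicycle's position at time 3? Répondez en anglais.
We must find the integral of our snap equation s(t) = 0 4 times. Taking ∫s(t)dt and applying j(0) = 0, we find j(t) = 0. Taking ∫j(t)dt and applying a(0) = 0, we find a(t) = 0. The integral of acceleration is velocity. Using v(0) = 16, we get v(t) = 16. Taking ∫v(t)dt and applying x(0) = -7, we find x(t) = 16·t - 7. We have position x(t) = 16·t - 7. Substituting t = 3: x(3) = 41.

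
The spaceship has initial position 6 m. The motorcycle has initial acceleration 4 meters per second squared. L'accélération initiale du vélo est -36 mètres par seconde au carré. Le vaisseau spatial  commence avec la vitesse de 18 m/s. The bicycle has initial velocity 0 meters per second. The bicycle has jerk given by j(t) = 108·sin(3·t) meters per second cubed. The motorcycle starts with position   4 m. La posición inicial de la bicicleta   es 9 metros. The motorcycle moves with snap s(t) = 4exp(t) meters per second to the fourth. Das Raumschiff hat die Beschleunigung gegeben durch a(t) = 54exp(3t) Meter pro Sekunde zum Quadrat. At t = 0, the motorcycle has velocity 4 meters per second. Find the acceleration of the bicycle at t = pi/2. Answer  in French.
Nous devons intégrer notre équation du jerk j(t) = 108·sin(3·t) 1 fois. En prenant ∫j(t)dt et en appliquant a(0) = -36, nous trouvons a(t) = -36·cos(3·t). De l'équation de l'accélération a(t) = -36·cos(3·t), nous substituons t = pi/2 pour obtenir a = 0.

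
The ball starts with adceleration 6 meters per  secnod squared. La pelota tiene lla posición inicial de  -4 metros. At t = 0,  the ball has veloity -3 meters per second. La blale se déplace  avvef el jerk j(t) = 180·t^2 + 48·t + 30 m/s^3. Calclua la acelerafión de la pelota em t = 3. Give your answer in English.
We need to integrate our jerk equation j(t) = 180·t^2 + 48·t + 30 1 time. Integrating jerk and using the initial condition a(0) = 6, we get a(t) = 60·t^3 + 24·t^2 + 30·t + 6. From the given acceleration equation a(t) = 60·t^3 + 24·t^2 + 30·t + 6, we substitute t = 3 to get a = 1932.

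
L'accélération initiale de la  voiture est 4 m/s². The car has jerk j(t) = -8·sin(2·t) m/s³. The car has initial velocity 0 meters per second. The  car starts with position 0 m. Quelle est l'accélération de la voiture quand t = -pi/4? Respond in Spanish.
Necesitamos integrar nuestra ecuación de la sacudida j(t) = -8·sin(2·t) 1 vez. La antiderivada de la sacudida, con a(0) = 4, da la aceleración: a(t) = 4·cos(2·t). Usando a(t) = 4·cos(2·t) y sustituyendo t = -pi/4, encontramos a = 0.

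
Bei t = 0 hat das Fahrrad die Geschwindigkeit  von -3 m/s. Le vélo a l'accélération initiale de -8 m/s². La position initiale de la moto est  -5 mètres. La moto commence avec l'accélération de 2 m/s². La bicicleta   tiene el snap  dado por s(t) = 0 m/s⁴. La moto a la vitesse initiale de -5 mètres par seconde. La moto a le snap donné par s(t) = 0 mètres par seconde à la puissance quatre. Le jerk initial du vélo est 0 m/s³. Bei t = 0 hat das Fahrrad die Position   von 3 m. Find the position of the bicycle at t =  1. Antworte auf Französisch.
Pour résoudre ceci, nous devons prendre 4 intégrales de notre équation du snap s(t) = 0. La primitive du snap, avec j(0) = 0, donne le jerk: j(t) = 0. La primitive du jerk, avec a(0) = -8, donne l'accélération: a(t) = -8. L'intégrale de l'accélération, avec v(0) = -3, donne la vitesse: v(t) = -8·t - 3. La primitive de la vitesse, avec x(0) = 3, donne la position: x(t) = -4·t^2 - 3·t + 3. Nous avons la position x(t) = -4·t^2 - 3·t + 3. En substituant t = 1: x(1) = -4.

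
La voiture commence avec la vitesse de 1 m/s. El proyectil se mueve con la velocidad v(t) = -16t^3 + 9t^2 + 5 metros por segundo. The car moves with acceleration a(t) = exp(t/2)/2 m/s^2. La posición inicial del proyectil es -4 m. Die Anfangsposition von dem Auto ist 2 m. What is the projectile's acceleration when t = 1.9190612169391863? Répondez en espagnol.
Partiendo de la velocidad v(t) = -16·t^3 + 9·t^2 + 5, tomamos 1 derivada. La derivada de la velocidad da la aceleración: a(t) = -48·t^2 + 18·t. De la ecuación de la aceleración a(t) = -48·t^2 + 18·t, sustituimos t = 1.9190612169391863 para obtener a = -142.231103904380.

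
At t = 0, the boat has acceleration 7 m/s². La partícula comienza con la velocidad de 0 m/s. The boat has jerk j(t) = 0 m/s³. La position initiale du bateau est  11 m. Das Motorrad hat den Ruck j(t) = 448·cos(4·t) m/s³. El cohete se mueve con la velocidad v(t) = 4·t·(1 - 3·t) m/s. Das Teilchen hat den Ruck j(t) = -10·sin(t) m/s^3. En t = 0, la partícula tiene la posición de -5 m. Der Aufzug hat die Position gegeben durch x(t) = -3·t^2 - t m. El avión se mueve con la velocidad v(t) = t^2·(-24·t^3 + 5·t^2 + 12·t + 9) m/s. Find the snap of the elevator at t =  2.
To solve this, we need to take 4 derivatives of our position equation x(t) = -3·t^2 - t. Differentiating position, we get velocity: v(t) = -6·t - 1. The derivative of velocity gives acceleration: a(t) = -6. The derivative of acceleration gives jerk: j(t) = 0. The derivative of jerk gives snap: s(t) = 0. Using s(t) = 0 and substituting t = 2, we find s = 0.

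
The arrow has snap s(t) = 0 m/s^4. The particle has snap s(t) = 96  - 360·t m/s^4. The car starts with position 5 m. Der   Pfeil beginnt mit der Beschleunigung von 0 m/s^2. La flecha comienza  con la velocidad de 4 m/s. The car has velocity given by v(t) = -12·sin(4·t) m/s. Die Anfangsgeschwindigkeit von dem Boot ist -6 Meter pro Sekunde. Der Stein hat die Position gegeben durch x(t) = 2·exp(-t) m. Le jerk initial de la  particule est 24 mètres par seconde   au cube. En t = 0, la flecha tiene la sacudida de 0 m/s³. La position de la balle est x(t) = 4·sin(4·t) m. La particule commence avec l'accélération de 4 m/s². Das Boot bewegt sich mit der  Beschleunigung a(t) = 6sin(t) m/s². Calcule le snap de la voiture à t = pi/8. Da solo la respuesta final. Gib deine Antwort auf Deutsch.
s(pi/8) = 0.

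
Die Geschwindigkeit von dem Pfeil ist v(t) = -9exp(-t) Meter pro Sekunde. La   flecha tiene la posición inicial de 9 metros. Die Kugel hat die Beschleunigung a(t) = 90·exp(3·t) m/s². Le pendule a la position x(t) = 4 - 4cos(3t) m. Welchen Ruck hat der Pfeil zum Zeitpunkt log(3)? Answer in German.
Wir müssen unsere Gleichung für die Geschwindigkeit v(t) = -9·exp(-t) 2-mal ableiten. Durch Ableiten von der Geschwindigkeit erhalten wir die Beschleunigung: a(t) = 9·exp(-t). Die Ableitung von der Beschleunigung ergibt den Ruck: j(t) = -9·exp(-t). Wir haben den Ruck j(t) = -9·exp(-t). Durch Einsetzen von t = log(3): j(log(3)) = -3.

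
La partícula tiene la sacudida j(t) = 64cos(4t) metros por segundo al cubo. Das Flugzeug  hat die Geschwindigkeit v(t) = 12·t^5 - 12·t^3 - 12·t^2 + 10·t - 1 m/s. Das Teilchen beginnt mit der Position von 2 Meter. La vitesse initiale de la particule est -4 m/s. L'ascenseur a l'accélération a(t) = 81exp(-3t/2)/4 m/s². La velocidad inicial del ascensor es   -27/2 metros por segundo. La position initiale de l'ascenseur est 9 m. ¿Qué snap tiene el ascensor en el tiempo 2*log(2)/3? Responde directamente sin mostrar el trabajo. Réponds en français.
À t = 2*log(2)/3, s = 729/32.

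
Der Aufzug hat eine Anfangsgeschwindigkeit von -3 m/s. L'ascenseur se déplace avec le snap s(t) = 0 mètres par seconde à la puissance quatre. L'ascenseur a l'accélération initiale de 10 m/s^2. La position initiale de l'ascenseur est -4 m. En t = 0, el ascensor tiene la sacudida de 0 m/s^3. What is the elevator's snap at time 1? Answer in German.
Wir haben den Snap s(t) = 0. Durch Einsetzen von t = 1: s(1) = 0.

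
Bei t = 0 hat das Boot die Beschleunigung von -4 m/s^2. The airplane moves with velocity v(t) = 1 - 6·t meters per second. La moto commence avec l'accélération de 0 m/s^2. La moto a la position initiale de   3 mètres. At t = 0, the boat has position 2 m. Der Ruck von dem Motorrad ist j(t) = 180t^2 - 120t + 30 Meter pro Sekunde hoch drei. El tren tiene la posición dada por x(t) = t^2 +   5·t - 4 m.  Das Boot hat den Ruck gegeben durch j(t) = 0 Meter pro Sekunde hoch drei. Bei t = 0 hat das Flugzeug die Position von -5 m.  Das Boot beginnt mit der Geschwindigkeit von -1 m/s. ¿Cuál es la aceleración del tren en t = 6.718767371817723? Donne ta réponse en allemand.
Ausgehend von der Position x(t) = t^2 + 5·t - 4, nehmen wir 2 Ableitungen. Durch Ableiten von der Position erhalten wir die Geschwindigkeit: v(t) = 2·t + 5. Durch Ableiten von der Geschwindigkeit erhalten wir die Beschleunigung: a(t) = 2. Mit a(t) = 2 und Einsetzen von t = 6.718767371817723, finden wir a = 2.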